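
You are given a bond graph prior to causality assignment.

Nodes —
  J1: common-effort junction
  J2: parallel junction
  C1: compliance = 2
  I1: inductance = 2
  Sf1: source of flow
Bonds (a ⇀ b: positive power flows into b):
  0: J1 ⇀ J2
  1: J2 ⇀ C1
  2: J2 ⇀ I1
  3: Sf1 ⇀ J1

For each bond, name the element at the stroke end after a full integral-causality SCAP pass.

#0 stroke at J1
#1 stroke at J2
#2 stroke at I1
#3 stroke at Sf1

β3 |Sf1  (Sf1 (Sf) sets flow on bond)
β0 |J1  (J1 needs exactly one e-in)
β1 |J2  (C1: C, integral causality)
β2 |I1  (J2: bond 1 brought effort, rest push out)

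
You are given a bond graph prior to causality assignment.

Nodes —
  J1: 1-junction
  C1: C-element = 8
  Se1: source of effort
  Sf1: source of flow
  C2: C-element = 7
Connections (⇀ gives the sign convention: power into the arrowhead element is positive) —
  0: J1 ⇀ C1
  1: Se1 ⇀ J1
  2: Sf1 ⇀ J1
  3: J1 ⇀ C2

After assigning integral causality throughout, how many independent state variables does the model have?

2  (C1, C2 all integral)

b1 stroke at J1  (Se1 (Se) sets effort on bond)
b2 stroke at Sf1  (source Sf1 imposes f)
b0 stroke at J1  (J1 flow already set via bond 2)
b3 stroke at J1  (J1 flow already set via bond 2)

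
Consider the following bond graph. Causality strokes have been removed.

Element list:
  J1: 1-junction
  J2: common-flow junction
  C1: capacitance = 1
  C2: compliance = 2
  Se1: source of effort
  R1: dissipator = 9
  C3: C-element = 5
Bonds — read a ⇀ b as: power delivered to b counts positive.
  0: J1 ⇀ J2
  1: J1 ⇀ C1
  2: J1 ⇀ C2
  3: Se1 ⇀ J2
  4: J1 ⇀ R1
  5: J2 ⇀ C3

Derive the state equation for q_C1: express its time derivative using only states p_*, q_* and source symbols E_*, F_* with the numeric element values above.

dq_C1/dt = E_Se1/9 - q_C1/9 - q_C2/18 - q_C3/45

β3 stroke at J2  (Se1: effort source, stroke at far end)
β1 stroke at J1  (C1 outputs effort q/C1)
β2 stroke at J1  (prefer integral on C2)
β5 stroke at J2  (C3: C, integral causality)
β0 stroke at J1  (J2 needs exactly one f-in)
β4 stroke at R1  (J1: last free bond brings flow in)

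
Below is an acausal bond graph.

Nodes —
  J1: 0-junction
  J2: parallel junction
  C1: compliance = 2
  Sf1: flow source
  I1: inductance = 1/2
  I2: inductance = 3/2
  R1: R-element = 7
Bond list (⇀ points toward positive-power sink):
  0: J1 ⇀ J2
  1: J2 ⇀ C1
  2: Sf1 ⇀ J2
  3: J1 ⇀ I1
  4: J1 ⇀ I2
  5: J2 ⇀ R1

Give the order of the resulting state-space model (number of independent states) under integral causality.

3  (C1, I1, I2 all integral)

β2 stroke→Sf1  (Sf1 (Sf) sets flow on bond)
β1 stroke→J2  (C1 outputs effort q/C1)
β0 stroke→J1  (common-e at J2 fixed by 1)
β5 stroke→R1  (J2: bond 1 brought effort, rest push out)
β3 stroke→I1  (J1 effort already set via bond 0)
β4 stroke→I2  (0-jn J1 has e-setter on 0)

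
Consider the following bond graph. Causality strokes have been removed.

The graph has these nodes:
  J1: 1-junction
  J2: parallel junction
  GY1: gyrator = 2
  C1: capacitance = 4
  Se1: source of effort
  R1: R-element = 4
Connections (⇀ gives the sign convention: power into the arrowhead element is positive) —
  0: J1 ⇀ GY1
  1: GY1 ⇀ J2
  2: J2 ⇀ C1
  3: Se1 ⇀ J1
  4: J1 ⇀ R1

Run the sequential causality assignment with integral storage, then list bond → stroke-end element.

bond 3 stroke→J1  (Se1: effort source, stroke at far end)
bond 2 stroke→J2  (C1 outputs effort q/C1)
bond 1 stroke→GY1  (0-jn J2 has e-setter on 2)
bond 0 stroke→GY1  (through GY1, causality inverts; strokes same side of GY1)
bond 4 stroke→J1  (1-jn J1 has f-setter on 0)

#0 stroke at GY1
#1 stroke at GY1
#2 stroke at J2
#3 stroke at J1
#4 stroke at J1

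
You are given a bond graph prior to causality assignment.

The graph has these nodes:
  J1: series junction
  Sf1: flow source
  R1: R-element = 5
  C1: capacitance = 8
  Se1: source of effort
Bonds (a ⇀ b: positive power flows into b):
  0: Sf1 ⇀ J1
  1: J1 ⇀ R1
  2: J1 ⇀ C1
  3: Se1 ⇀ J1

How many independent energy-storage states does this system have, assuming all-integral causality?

1  (C1 all integral)

β0 stroke at Sf1  (source Sf1 imposes f)
β3 stroke at J1  (Se1 fixes effort; stroke away)
β1 stroke at J1  (J1: bond 0 brought flow, rest push out)
β2 stroke at J1  (J1 flow already set via bond 0)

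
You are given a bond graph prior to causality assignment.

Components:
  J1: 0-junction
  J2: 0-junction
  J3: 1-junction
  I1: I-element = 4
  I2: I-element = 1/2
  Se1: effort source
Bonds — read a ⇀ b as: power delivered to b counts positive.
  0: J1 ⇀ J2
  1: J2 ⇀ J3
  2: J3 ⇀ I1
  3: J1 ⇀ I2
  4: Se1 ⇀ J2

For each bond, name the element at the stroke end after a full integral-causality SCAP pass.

β4 |J2  (Se1 (Se) sets effort on bond)
β0 |J1  (common-e at J2 fixed by 4)
β1 |J3  (J2 effort already set via bond 4)
β2 |I1  (only one flow-in slot at J3)
β3 |I2  (J1 effort already set via bond 0)

#0 stroke at J1
#1 stroke at J3
#2 stroke at I1
#3 stroke at I2
#4 stroke at J2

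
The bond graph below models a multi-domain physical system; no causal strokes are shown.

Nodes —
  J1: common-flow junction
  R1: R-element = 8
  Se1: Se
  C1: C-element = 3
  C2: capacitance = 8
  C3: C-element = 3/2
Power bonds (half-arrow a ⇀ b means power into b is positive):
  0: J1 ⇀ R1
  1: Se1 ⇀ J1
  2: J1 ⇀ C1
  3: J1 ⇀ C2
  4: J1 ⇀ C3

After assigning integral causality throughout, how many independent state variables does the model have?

3  (C1, C2, C3 all integral)

#1 stroke at J1  (source Se1 imposes e)
#2 stroke at J1  (C1 outputs effort q/C1)
#3 stroke at J1  (C2: C, integral causality)
#4 stroke at J1  (C3: C, integral causality)
#0 stroke at R1  (closing 1-jn rule on J1)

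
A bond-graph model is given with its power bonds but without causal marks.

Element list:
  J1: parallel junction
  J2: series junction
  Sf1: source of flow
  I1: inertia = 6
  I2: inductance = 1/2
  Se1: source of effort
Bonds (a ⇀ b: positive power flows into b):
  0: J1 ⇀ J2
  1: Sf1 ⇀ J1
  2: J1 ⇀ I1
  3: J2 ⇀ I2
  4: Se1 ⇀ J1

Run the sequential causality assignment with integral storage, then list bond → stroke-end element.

b1 |Sf1  (source Sf1 imposes f)
b4 |J1  (source Se1 imposes e)
b0 |J2  (0-jn J1 has e-setter on 4)
b2 |I1  (J1 effort already set via bond 4)
b3 |I2  (closing 1-jn rule on J2)

b0 stroke at J2
b1 stroke at Sf1
b2 stroke at I1
b3 stroke at I2
b4 stroke at J1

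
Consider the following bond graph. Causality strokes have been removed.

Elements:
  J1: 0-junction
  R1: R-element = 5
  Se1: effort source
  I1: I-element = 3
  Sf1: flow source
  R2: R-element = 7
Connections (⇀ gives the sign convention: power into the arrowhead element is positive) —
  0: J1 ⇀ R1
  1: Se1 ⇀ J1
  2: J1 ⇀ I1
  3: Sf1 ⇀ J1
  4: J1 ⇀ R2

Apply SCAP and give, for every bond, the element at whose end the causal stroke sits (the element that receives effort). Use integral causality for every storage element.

#1 stroke→J1  (Se1: effort source, stroke at far end)
#3 stroke→Sf1  (Sf1 (Sf) sets flow on bond)
#0 stroke→R1  (common-e at J1 fixed by 1)
#2 stroke→I1  (J1 effort already set via bond 1)
#4 stroke→R2  (common-e at J1 fixed by 1)

β0 →R1
β1 →J1
β2 →I1
β3 →Sf1
β4 →R2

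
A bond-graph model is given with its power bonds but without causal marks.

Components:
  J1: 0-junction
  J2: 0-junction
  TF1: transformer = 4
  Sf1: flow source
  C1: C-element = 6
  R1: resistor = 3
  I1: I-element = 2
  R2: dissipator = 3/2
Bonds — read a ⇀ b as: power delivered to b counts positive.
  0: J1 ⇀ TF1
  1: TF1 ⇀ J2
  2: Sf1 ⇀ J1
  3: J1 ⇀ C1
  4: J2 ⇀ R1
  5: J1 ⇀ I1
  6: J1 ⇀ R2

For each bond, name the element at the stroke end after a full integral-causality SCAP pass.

β0 stroke at TF1
β1 stroke at J2
β2 stroke at Sf1
β3 stroke at J1
β4 stroke at R1
β5 stroke at I1
β6 stroke at R2

bond 2 |Sf1  (Sf1: flow source, stroke at near end)
bond 3 |J1  (C1 outputs effort q/C1)
bond 0 |TF1  (common-e at J1 fixed by 3)
bond 5 |I1  (J1: bond 3 brought effort, rest push out)
bond 6 |R2  (0-jn J1 has e-setter on 3)
bond 1 |J2  (TF1: transformer flips bond 0)
bond 4 |R1  (J2: bond 1 brought effort, rest push out)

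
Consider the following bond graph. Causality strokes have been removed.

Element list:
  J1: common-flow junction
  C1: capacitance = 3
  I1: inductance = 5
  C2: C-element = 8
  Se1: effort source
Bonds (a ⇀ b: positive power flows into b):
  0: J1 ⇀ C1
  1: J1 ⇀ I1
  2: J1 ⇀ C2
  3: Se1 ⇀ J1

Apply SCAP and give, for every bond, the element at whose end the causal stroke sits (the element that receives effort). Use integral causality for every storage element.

bond 0 stroke→J1
bond 1 stroke→I1
bond 2 stroke→J1
bond 3 stroke→J1

bond 3 stroke→J1  (Se1 (Se) sets effort on bond)
bond 0 stroke→J1  (C1 integral (e out))
bond 1 stroke→I1  (prefer integral on I1)
bond 2 stroke→J1  (J1: bond 1 brought flow, rest push out)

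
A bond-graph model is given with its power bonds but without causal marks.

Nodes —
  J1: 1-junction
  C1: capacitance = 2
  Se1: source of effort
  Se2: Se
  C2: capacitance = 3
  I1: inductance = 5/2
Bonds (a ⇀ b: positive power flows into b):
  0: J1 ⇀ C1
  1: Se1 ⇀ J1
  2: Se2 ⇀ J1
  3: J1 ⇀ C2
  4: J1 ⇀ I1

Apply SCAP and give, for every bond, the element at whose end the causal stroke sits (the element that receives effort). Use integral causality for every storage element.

bond 1 stroke at J1  (Se1 (Se) sets effort on bond)
bond 2 stroke at J1  (source Se2 imposes e)
bond 0 stroke at J1  (prefer integral on C1)
bond 3 stroke at J1  (prefer integral on C2)
bond 4 stroke at I1  (J1 needs exactly one f-in)

bond 0 stroke at J1
bond 1 stroke at J1
bond 2 stroke at J1
bond 3 stroke at J1
bond 4 stroke at I1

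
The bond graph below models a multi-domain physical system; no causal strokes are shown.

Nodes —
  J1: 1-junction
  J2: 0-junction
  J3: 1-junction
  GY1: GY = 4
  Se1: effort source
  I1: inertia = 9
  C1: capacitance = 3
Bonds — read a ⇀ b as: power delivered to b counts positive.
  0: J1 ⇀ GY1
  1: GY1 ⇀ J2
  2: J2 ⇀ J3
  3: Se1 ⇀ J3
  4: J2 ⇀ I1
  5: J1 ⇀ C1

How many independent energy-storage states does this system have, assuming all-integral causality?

2  (C1, I1 all integral)

β3 |J3  (Se1 fixes effort; stroke away)
β2 |J2  (J3 needs exactly one f-in)
β1 |GY1  (J2: bond 2 brought effort, rest push out)
β4 |I1  (0-jn J2 has e-setter on 2)
β0 |GY1  (GY1: gyrator matches bond 1)
β5 |J1  (J1 flow already set via bond 0)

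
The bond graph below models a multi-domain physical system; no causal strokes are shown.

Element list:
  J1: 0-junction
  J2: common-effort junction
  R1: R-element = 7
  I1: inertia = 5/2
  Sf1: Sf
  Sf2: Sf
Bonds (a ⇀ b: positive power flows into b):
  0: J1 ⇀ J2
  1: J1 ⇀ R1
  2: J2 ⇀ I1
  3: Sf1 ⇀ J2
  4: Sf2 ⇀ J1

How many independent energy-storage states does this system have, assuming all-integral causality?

1  (I1 all integral)

β3 stroke→Sf1  (Sf1 (Sf) sets flow on bond)
β4 stroke→Sf2  (Sf2 (Sf) sets flow on bond)
β2 stroke→I1  (I1 integral (f out))
β0 stroke→J2  (only one effort-in slot at J2)
β1 stroke→J1  (closing 0-jn rule on J1)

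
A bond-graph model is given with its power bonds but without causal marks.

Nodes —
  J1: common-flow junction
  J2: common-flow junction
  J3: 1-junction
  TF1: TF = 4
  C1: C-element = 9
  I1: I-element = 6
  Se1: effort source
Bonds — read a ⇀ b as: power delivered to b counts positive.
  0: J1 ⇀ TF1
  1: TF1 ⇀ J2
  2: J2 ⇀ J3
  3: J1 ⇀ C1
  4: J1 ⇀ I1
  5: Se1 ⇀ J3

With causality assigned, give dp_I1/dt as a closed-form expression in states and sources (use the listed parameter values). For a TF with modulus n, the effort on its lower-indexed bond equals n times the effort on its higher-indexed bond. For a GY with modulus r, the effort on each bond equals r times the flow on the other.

dp_I1/dt = 4*E_Se1 - q_C1/9

bond 5 |J3  (Se1 (Se) sets effort on bond)
bond 2 |J2  (J3 needs exactly one f-in)
bond 1 |TF1  (J2: last free bond brings flow in)
bond 0 |J1  (TF TF1: opposite of bond 1)
bond 3 |J1  (prefer integral on C1)
bond 4 |I1  (only one flow-in slot at J1)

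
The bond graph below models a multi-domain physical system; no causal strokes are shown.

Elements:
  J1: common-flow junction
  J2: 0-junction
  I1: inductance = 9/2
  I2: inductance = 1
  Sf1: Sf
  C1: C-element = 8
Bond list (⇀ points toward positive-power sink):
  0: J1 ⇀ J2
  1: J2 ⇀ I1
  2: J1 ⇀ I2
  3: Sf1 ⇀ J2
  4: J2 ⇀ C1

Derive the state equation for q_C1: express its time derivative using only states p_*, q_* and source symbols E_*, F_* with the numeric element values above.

dq_C1/dt = F_Sf1 - 2*p_I1/9 + p_I2

#3 stroke→Sf1  (Sf1: flow source, stroke at near end)
#1 stroke→I1  (I1: I, integral causality)
#2 stroke→I2  (I2 integral (f out))
#0 stroke→J1  (common-f at J1 fixed by 2)
#4 stroke→J2  (J2: last free bond brings effort in)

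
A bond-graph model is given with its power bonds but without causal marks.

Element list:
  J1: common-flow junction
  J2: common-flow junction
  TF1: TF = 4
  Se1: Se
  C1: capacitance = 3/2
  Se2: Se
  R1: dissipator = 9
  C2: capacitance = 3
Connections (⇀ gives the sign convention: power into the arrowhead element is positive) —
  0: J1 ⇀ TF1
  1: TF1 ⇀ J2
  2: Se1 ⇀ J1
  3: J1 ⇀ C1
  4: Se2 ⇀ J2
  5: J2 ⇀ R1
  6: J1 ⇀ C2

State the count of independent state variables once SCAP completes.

#2 →J1  (Se1: effort source, stroke at far end)
#4 →J2  (Se2 (Se) sets effort on bond)
#3 →J1  (prefer integral on C1)
#6 →J1  (prefer integral on C2)
#0 →TF1  (only one flow-in slot at J1)
#1 →J2  (TF TF1: opposite of bond 0)
#5 →R1  (J2: last free bond brings flow in)

2  (C1, C2 all integral)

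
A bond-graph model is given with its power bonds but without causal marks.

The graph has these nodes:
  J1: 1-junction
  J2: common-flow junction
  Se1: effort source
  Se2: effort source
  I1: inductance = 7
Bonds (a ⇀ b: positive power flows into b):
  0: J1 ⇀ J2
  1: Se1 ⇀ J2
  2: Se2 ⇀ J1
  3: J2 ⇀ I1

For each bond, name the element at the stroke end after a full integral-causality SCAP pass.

bond 0 →J2
bond 1 →J2
bond 2 →J1
bond 3 →I1

β1 |J2  (Se1: effort source, stroke at far end)
β2 |J1  (Se2 fixes effort; stroke away)
β0 |J2  (J1 needs exactly one f-in)
β3 |I1  (J2 needs exactly one f-in)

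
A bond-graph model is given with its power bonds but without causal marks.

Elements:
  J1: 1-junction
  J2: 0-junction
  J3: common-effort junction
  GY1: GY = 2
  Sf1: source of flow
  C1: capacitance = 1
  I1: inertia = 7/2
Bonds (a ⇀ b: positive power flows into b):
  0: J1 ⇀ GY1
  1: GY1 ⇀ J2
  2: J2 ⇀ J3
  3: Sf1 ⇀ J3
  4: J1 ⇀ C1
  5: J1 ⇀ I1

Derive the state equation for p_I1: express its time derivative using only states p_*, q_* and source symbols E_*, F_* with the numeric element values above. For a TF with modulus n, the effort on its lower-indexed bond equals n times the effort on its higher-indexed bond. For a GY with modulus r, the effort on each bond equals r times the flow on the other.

β3 |Sf1  (Sf1 fixes flow; stroke at Sf1)
β2 |J3  (closing 0-jn rule on J3)
β1 |J2  (closing 0-jn rule on J2)
β0 |J1  (through GY1, causality inverts; strokes same side of GY1)
β4 |J1  (C1 integral (e out))
β5 |I1  (only one flow-in slot at J1)

dp_I1/dt = 2*F_Sf1 - q_C1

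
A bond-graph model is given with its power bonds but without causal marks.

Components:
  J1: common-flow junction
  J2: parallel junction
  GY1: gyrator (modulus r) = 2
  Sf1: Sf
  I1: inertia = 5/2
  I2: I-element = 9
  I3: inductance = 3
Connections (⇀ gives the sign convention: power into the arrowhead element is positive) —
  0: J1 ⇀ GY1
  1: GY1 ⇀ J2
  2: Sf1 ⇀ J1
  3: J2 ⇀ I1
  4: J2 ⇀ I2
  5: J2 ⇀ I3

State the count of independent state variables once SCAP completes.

3  (I1, I2, I3 all integral)

β2 stroke→Sf1  (Sf1 fixes flow; stroke at Sf1)
β0 stroke→J1  (common-f at J1 fixed by 2)
β1 stroke→J2  (GY GY1: same side as bond 0)
β3 stroke→I1  (J2: bond 1 brought effort, rest push out)
β4 stroke→I2  (J2 effort already set via bond 1)
β5 stroke→I3  (0-jn J2 has e-setter on 1)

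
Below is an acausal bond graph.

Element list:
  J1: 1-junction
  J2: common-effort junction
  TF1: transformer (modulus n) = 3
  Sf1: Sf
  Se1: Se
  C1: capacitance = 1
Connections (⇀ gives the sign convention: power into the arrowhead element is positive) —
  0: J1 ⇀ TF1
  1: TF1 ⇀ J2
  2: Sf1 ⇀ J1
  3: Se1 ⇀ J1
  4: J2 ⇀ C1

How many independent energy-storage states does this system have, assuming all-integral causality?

1  (C1 all integral)

b2 |Sf1  (Sf1: flow source, stroke at near end)
b3 |J1  (source Se1 imposes e)
b0 |J1  (J1: bond 2 brought flow, rest push out)
b1 |TF1  (TF TF1: opposite of bond 0)
b4 |J2  (only one effort-in slot at J2)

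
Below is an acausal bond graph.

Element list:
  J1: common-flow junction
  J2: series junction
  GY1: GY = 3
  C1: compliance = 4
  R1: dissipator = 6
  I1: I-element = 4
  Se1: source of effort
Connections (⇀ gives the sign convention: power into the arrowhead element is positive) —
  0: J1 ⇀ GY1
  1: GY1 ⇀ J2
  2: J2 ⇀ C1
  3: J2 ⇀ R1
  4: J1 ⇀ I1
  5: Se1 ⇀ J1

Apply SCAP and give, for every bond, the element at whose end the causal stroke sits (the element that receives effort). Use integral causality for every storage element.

β0 stroke at J1
β1 stroke at J2
β2 stroke at J2
β3 stroke at R1
β4 stroke at I1
β5 stroke at J1

bond 5 stroke at J1  (Se1 fixes effort; stroke away)
bond 2 stroke at J2  (C1 outputs effort q/C1)
bond 4 stroke at I1  (prefer integral on I1)
bond 0 stroke at J1  (common-f at J1 fixed by 4)
bond 1 stroke at J2  (GY1: gyrator matches bond 0)
bond 3 stroke at R1  (J2: last free bond brings flow in)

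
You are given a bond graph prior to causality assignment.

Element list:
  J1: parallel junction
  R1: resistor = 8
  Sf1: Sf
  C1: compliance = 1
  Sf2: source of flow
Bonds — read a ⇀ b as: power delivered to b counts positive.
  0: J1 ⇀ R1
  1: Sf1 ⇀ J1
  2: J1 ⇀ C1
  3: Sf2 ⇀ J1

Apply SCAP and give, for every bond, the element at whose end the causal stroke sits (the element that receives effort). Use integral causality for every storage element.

bond 1 stroke at Sf1  (Sf1 fixes flow; stroke at Sf1)
bond 3 stroke at Sf2  (Sf2 fixes flow; stroke at Sf2)
bond 2 stroke at J1  (C1: C, integral causality)
bond 0 stroke at R1  (0-jn J1 has e-setter on 2)

β0 →R1
β1 →Sf1
β2 →J1
β3 →Sf2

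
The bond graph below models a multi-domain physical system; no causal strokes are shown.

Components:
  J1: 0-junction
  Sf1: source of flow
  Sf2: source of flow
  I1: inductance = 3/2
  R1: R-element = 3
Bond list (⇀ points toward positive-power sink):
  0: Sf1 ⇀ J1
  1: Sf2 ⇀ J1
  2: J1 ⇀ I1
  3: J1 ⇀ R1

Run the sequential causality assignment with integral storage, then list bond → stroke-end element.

b0 |Sf1
b1 |Sf2
b2 |I1
b3 |J1

#0 |Sf1  (Sf1: flow source, stroke at near end)
#1 |Sf2  (source Sf2 imposes f)
#2 |I1  (I1 integral (f out))
#3 |J1  (J1: last free bond brings effort in)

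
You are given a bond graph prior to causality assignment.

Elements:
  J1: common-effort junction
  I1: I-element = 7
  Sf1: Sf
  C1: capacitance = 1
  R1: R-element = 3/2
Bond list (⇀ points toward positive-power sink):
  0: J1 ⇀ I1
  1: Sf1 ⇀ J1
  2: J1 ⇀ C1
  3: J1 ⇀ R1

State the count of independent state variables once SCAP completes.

2  (C1, I1 all integral)

#1 stroke at Sf1  (Sf1 (Sf) sets flow on bond)
#0 stroke at I1  (I1: I, integral causality)
#2 stroke at J1  (prefer integral on C1)
#3 stroke at R1  (J1 effort already set via bond 2)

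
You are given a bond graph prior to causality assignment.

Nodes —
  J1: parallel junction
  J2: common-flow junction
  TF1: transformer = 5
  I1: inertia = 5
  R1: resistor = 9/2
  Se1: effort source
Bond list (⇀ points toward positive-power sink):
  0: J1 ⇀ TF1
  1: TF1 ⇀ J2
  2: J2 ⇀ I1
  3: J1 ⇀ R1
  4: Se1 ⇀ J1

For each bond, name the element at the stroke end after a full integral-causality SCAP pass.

bond 0 →TF1
bond 1 →J2
bond 2 →I1
bond 3 →R1
bond 4 →J1

β4 stroke at J1  (source Se1 imposes e)
β0 stroke at TF1  (common-e at J1 fixed by 4)
β3 stroke at R1  (common-e at J1 fixed by 4)
β1 stroke at J2  (TF1: transformer flips bond 0)
β2 stroke at I1  (J2: last free bond brings flow in)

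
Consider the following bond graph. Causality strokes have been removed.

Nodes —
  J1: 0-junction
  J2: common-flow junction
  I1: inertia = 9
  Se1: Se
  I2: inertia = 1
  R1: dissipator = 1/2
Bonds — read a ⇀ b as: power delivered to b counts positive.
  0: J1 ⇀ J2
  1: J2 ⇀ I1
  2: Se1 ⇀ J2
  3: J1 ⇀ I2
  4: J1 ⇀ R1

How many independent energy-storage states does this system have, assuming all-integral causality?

#2 |J2  (Se1 fixes effort; stroke away)
#1 |I1  (I1 outputs flow p/I1)
#0 |J2  (common-f at J2 fixed by 1)
#3 |I2  (prefer integral on I2)
#4 |J1  (closing 0-jn rule on J1)

2  (I1, I2 all integral)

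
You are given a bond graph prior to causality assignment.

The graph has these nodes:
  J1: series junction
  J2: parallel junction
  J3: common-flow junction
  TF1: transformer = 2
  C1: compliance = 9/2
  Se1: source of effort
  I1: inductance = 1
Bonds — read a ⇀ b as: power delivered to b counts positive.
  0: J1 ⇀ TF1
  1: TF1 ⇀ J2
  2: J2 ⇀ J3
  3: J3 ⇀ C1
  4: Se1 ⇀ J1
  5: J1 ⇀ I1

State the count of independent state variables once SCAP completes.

2  (C1, I1 all integral)

b4 |J1  (source Se1 imposes e)
b3 |J3  (C1: C, integral causality)
b2 |J2  (closing 1-jn rule on J3)
b1 |TF1  (J2: bond 2 brought effort, rest push out)
b0 |J1  (TF1: transformer flips bond 1)
b5 |I1  (only one flow-in slot at J1)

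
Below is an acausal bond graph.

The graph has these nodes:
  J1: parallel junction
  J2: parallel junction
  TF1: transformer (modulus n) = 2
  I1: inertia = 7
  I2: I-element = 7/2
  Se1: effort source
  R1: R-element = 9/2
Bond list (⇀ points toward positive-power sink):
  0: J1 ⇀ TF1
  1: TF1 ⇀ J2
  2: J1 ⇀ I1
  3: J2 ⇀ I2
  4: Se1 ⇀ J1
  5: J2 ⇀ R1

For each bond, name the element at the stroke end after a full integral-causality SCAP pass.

b0 stroke at TF1
b1 stroke at J2
b2 stroke at I1
b3 stroke at I2
b4 stroke at J1
b5 stroke at R1

b4 |J1  (source Se1 imposes e)
b0 |TF1  (common-e at J1 fixed by 4)
b2 |I1  (0-jn J1 has e-setter on 4)
b1 |J2  (TF1: transformer flips bond 0)
b3 |I2  (J2 effort already set via bond 1)
b5 |R1  (common-e at J2 fixed by 1)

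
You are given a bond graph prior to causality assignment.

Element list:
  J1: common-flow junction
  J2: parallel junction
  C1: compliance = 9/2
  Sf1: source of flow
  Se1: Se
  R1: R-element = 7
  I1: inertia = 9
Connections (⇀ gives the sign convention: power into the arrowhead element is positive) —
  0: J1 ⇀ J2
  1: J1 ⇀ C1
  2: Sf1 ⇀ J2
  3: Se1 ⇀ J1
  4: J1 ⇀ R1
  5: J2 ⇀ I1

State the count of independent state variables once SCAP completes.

2  (C1, I1 all integral)

#2 →Sf1  (source Sf1 imposes f)
#3 →J1  (source Se1 imposes e)
#1 →J1  (prefer integral on C1)
#5 →I1  (I1: I, integral causality)
#0 →J2  (closing 0-jn rule on J2)
#4 →J1  (J1 flow already set via bond 0)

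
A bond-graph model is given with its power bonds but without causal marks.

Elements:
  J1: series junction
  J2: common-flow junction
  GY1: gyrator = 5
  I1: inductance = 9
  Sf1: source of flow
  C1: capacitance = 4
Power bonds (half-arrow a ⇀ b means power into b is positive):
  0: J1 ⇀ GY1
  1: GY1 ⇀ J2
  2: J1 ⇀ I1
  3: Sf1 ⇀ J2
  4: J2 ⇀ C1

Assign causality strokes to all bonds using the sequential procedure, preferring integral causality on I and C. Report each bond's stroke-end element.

bond 3 |Sf1  (Sf1: flow source, stroke at near end)
bond 1 |J2  (J2: bond 3 brought flow, rest push out)
bond 4 |J2  (J2 flow already set via bond 3)
bond 0 |J1  (GY1: gyrator matches bond 1)
bond 2 |I1  (closing 1-jn rule on J1)

b0 stroke→J1
b1 stroke→J2
b2 stroke→I1
b3 stroke→Sf1
b4 stroke→J2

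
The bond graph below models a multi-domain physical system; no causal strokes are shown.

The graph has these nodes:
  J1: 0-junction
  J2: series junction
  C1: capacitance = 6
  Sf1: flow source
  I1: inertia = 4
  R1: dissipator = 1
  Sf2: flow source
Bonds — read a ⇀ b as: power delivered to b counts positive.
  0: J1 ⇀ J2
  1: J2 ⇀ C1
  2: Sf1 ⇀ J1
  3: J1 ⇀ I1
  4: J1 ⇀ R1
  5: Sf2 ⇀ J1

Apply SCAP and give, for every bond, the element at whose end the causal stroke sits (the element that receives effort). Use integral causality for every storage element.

#0 stroke→J1
#1 stroke→J2
#2 stroke→Sf1
#3 stroke→I1
#4 stroke→R1
#5 stroke→Sf2

#2 stroke at Sf1  (Sf1 fixes flow; stroke at Sf1)
#5 stroke at Sf2  (source Sf2 imposes f)
#1 stroke at J2  (C1 outputs effort q/C1)
#0 stroke at J1  (only one flow-in slot at J2)
#3 stroke at I1  (common-e at J1 fixed by 0)
#4 stroke at R1  (J1: bond 0 brought effort, rest push out)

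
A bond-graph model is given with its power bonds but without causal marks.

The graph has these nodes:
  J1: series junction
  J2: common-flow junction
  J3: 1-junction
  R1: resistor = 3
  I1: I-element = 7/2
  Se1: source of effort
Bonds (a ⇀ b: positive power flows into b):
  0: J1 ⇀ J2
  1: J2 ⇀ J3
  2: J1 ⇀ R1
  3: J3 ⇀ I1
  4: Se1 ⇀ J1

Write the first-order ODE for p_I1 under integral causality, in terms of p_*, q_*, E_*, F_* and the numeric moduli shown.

dp_I1/dt = E_Se1 - 6*p_I1/7

#4 |J1  (Se1: effort source, stroke at far end)
#3 |I1  (I1 integral (f out))
#1 |J3  (J3: bond 3 brought flow, rest push out)
#0 |J2  (1-jn J2 has f-setter on 1)
#2 |J1  (common-f at J1 fixed by 0)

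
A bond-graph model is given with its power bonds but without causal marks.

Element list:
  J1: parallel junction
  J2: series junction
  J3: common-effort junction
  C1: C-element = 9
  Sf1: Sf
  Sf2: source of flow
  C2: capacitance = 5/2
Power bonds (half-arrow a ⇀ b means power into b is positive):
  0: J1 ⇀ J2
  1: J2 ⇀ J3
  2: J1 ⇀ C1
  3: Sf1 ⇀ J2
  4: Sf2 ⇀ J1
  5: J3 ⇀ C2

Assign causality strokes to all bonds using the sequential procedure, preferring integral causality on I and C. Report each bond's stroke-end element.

#0 stroke at J2
#1 stroke at J2
#2 stroke at J1
#3 stroke at Sf1
#4 stroke at Sf2
#5 stroke at J3

b3 |Sf1  (Sf1 (Sf) sets flow on bond)
b4 |Sf2  (Sf2 (Sf) sets flow on bond)
b0 |J2  (common-f at J2 fixed by 3)
b1 |J2  (1-jn J2 has f-setter on 3)
b5 |J3  (closing 0-jn rule on J3)
b2 |J1  (only one effort-in slot at J1)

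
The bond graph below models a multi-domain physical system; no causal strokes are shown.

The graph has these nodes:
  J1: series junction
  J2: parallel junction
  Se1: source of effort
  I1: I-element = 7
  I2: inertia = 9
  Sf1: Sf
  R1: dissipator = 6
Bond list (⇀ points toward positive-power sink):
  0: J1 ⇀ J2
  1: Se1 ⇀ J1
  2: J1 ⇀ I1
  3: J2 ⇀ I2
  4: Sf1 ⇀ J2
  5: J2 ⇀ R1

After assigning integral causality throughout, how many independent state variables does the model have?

bond 1 stroke→J1  (Se1 fixes effort; stroke away)
bond 4 stroke→Sf1  (Sf1 (Sf) sets flow on bond)
bond 2 stroke→I1  (I1: I, integral causality)
bond 0 stroke→J1  (J1 flow already set via bond 2)
bond 3 stroke→I2  (prefer integral on I2)
bond 5 stroke→J2  (closing 0-jn rule on J2)

2  (I1, I2 all integral)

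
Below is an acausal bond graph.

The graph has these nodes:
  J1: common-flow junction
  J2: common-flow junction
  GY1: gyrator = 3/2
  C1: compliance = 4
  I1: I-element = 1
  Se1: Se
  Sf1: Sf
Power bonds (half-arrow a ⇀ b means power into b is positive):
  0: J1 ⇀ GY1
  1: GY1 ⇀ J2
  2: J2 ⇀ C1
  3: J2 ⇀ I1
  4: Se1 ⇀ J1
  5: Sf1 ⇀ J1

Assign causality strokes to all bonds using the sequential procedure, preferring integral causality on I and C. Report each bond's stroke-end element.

b4 |J1  (source Se1 imposes e)
b5 |Sf1  (Sf1 (Sf) sets flow on bond)
b0 |J1  (1-jn J1 has f-setter on 5)
b1 |J2  (GY1 both-in/both-out from 0)
b2 |J2  (prefer integral on C1)
b3 |I1  (closing 1-jn rule on J2)

bond 0 |J1
bond 1 |J2
bond 2 |J2
bond 3 |I1
bond 4 |J1
bond 5 |Sf1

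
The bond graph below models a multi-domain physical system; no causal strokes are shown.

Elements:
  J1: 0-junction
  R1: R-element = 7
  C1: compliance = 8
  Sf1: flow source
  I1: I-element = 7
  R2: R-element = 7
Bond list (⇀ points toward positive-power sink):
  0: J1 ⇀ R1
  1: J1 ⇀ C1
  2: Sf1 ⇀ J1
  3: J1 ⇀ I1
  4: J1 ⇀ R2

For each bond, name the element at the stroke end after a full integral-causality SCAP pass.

b0 →R1
b1 →J1
b2 →Sf1
b3 →I1
b4 →R2

b2 stroke at Sf1  (source Sf1 imposes f)
b1 stroke at J1  (prefer integral on C1)
b0 stroke at R1  (common-e at J1 fixed by 1)
b3 stroke at I1  (J1 effort already set via bond 1)
b4 stroke at R2  (common-e at J1 fixed by 1)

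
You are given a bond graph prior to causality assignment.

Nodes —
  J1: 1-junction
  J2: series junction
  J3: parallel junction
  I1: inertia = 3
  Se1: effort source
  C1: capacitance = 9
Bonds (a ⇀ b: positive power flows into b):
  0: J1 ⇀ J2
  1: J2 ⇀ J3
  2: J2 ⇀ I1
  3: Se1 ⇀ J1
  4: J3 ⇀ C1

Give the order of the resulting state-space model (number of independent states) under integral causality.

2  (C1, I1 all integral)

bond 3 stroke at J1  (Se1 fixes effort; stroke away)
bond 0 stroke at J2  (closing 1-jn rule on J1)
bond 2 stroke at I1  (I1 integral (f out))
bond 1 stroke at J2  (1-jn J2 has f-setter on 2)
bond 4 stroke at J3  (only one effort-in slot at J3)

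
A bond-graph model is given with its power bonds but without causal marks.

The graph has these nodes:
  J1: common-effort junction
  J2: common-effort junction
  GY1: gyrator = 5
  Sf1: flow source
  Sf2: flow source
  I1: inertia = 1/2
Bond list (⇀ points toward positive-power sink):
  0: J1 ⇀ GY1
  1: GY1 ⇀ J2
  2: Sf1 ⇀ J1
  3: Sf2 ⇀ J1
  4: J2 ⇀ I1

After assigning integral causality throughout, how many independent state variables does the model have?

1  (I1 all integral)

β2 stroke→Sf1  (Sf1: flow source, stroke at near end)
β3 stroke→Sf2  (Sf2 fixes flow; stroke at Sf2)
β0 stroke→J1  (only one effort-in slot at J1)
β1 stroke→J2  (GY1: gyrator matches bond 0)
β4 stroke→I1  (J2 effort already set via bond 1)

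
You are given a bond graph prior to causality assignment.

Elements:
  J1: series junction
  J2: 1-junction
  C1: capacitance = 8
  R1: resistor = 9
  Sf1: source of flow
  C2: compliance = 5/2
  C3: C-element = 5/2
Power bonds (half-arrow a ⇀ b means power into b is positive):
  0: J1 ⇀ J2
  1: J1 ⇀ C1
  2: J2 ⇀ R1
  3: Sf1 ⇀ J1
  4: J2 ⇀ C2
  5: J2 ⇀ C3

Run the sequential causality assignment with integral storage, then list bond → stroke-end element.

β0 →J1
β1 →J1
β2 →J2
β3 →Sf1
β4 →J2
β5 →J2

#3 →Sf1  (Sf1 fixes flow; stroke at Sf1)
#0 →J1  (1-jn J1 has f-setter on 3)
#1 →J1  (J1 flow already set via bond 3)
#2 →J2  (1-jn J2 has f-setter on 0)
#4 →J2  (J2 flow already set via bond 0)
#5 →J2  (J2 flow already set via bond 0)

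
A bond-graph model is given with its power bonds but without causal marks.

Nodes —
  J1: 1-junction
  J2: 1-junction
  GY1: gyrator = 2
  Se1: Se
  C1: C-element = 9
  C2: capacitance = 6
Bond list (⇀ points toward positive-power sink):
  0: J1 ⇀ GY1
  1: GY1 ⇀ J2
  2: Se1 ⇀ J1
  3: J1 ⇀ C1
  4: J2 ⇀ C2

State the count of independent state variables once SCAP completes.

2  (C1, C2 all integral)

β2 |J1  (Se1: effort source, stroke at far end)
β3 |J1  (C1 integral (e out))
β0 |GY1  (J1 needs exactly one f-in)
β1 |GY1  (GY GY1: same side as bond 0)
β4 |J2  (J2 flow already set via bond 1)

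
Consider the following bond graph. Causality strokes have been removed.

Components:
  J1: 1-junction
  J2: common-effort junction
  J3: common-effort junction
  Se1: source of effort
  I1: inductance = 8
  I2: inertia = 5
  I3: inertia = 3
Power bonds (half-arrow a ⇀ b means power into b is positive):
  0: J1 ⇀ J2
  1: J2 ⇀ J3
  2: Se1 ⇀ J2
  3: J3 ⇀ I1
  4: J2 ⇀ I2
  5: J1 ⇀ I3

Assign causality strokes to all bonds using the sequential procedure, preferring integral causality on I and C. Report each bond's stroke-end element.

β2 stroke→J2  (Se1 (Se) sets effort on bond)
β0 stroke→J1  (J2: bond 2 brought effort, rest push out)
β1 stroke→J3  (J2 effort already set via bond 2)
β4 stroke→I2  (J2: bond 2 brought effort, rest push out)
β3 stroke→I1  (J3: bond 1 brought effort, rest push out)
β5 stroke→I3  (closing 1-jn rule on J1)

#0 |J1
#1 |J3
#2 |J2
#3 |I1
#4 |I2
#5 |I3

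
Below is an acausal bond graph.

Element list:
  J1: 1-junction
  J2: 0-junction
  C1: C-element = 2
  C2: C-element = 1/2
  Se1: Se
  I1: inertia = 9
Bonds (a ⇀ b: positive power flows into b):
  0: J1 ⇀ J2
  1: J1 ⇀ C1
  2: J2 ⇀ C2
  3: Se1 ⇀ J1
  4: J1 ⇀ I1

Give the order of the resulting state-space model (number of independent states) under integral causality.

3  (C1, C2, I1 all integral)

#3 stroke at J1  (Se1 (Se) sets effort on bond)
#1 stroke at J1  (C1 integral (e out))
#2 stroke at J2  (prefer integral on C2)
#0 stroke at J1  (J2: bond 2 brought effort, rest push out)
#4 stroke at I1  (J1 needs exactly one f-in)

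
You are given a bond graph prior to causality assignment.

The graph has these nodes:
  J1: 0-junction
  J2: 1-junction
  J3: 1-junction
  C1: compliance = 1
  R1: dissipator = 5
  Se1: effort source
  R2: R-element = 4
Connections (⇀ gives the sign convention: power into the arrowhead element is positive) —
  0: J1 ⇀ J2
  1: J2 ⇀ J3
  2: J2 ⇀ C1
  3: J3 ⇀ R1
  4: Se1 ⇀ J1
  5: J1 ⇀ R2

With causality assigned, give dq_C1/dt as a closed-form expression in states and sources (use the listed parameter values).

dq_C1/dt = E_Se1/5 - q_C1/5

β4 stroke at J1  (Se1 fixes effort; stroke away)
β0 stroke at J2  (J1 effort already set via bond 4)
β5 stroke at R2  (J1 effort already set via bond 4)
β2 stroke at J2  (C1: C, integral causality)
β1 stroke at J3  (closing 1-jn rule on J2)
β3 stroke at R1  (J3: last free bond brings flow in)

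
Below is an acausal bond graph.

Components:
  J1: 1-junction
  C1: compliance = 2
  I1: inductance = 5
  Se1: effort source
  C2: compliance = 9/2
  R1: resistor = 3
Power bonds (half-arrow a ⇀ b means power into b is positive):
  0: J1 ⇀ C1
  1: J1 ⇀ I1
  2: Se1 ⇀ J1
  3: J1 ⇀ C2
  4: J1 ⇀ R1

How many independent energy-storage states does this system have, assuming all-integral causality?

3  (C1, C2, I1 all integral)

bond 2 →J1  (Se1: effort source, stroke at far end)
bond 0 →J1  (C1 integral (e out))
bond 1 →I1  (I1 integral (f out))
bond 3 →J1  (1-jn J1 has f-setter on 1)
bond 4 →J1  (J1 flow already set via bond 1)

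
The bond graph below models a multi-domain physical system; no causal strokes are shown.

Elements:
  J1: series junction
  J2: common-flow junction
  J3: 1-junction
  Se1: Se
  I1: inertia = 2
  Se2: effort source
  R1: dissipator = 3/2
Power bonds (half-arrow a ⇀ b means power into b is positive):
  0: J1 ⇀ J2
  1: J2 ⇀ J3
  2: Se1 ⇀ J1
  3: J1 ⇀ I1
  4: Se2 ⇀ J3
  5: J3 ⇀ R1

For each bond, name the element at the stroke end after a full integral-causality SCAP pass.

bond 0 stroke→J1
bond 1 stroke→J2
bond 2 stroke→J1
bond 3 stroke→I1
bond 4 stroke→J3
bond 5 stroke→J3

b2 |J1  (Se1 fixes effort; stroke away)
b4 |J3  (Se2 (Se) sets effort on bond)
b3 |I1  (I1 outputs flow p/I1)
b0 |J1  (J1 flow already set via bond 3)
b1 |J2  (J2: bond 0 brought flow, rest push out)
b5 |J3  (J3: bond 1 brought flow, rest push out)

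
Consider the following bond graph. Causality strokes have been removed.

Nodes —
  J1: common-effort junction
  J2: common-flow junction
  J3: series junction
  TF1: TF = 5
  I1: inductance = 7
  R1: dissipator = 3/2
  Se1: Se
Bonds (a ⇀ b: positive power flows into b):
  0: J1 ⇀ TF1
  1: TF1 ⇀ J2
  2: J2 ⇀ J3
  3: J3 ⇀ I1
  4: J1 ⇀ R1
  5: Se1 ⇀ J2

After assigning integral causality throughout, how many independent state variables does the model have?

b5 |J2  (source Se1 imposes e)
b3 |I1  (I1 outputs flow p/I1)
b2 |J3  (common-f at J3 fixed by 3)
b1 |J2  (1-jn J2 has f-setter on 2)
b0 |TF1  (TF1 one-in-one-out from 1)
b4 |J1  (only one effort-in slot at J1)

1  (I1 all integral)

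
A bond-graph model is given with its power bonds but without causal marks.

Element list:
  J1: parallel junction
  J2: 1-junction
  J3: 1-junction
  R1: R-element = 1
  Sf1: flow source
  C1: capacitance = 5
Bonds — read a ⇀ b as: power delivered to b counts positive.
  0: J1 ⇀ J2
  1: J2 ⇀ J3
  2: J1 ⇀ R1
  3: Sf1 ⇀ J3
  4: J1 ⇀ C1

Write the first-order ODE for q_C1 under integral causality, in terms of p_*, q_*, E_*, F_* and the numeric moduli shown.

#3 stroke→Sf1  (Sf1: flow source, stroke at near end)
#1 stroke→J3  (1-jn J3 has f-setter on 3)
#0 stroke→J2  (J2 flow already set via bond 1)
#4 stroke→J1  (C1 integral (e out))
#2 stroke→R1  (J1 effort already set via bond 4)

dq_C1/dt = -F_Sf1 - q_C1/5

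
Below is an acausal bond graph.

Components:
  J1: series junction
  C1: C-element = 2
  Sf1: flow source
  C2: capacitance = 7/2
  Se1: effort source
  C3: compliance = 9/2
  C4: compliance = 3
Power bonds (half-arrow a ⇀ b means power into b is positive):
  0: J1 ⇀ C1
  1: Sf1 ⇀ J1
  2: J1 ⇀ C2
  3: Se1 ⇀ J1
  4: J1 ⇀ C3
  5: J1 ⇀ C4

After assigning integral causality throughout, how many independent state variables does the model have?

4  (C1, C2, C3, C4 all integral)

bond 1 |Sf1  (Sf1: flow source, stroke at near end)
bond 3 |J1  (Se1 fixes effort; stroke away)
bond 0 |J1  (common-f at J1 fixed by 1)
bond 2 |J1  (J1: bond 1 brought flow, rest push out)
bond 4 |J1  (1-jn J1 has f-setter on 1)
bond 5 |J1  (1-jn J1 has f-setter on 1)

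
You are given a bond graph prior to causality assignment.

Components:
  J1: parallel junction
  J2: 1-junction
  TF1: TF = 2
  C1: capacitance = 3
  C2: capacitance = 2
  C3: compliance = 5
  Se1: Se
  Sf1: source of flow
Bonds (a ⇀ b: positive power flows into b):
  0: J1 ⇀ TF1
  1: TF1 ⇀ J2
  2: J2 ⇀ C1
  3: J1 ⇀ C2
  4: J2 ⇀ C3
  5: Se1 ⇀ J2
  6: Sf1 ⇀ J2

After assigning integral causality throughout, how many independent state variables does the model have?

bond 5 stroke at J2  (Se1: effort source, stroke at far end)
bond 6 stroke at Sf1  (Sf1 fixes flow; stroke at Sf1)
bond 1 stroke at J2  (1-jn J2 has f-setter on 6)
bond 2 stroke at J2  (1-jn J2 has f-setter on 6)
bond 4 stroke at J2  (1-jn J2 has f-setter on 6)
bond 0 stroke at TF1  (TF1: transformer flips bond 1)
bond 3 stroke at J1  (closing 0-jn rule on J1)

3  (C1, C2, C3 all integral)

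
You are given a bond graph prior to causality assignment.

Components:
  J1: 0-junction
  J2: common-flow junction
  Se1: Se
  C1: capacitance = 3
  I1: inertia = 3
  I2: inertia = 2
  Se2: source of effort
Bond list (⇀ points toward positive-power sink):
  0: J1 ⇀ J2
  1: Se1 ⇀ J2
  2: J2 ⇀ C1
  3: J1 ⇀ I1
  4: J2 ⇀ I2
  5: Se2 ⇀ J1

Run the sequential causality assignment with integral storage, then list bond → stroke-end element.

b1 →J2  (source Se1 imposes e)
b5 →J1  (Se2 fixes effort; stroke away)
b0 →J2  (J1 effort already set via bond 5)
b3 →I1  (0-jn J1 has e-setter on 5)
b2 →J2  (C1 integral (e out))
b4 →I2  (closing 1-jn rule on J2)

β0 stroke at J2
β1 stroke at J2
β2 stroke at J2
β3 stroke at I1
β4 stroke at I2
β5 stroke at J1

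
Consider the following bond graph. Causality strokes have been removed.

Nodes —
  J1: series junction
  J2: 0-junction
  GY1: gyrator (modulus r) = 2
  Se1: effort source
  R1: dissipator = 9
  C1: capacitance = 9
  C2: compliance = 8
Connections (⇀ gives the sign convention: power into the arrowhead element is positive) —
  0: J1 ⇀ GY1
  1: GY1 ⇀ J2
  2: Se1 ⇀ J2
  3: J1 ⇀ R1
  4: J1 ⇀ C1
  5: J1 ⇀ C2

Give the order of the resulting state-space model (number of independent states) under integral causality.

2  (C1, C2 all integral)

b2 stroke at J2  (Se1 (Se) sets effort on bond)
b1 stroke at GY1  (J2 effort already set via bond 2)
b0 stroke at GY1  (GY1: gyrator matches bond 1)
b3 stroke at J1  (common-f at J1 fixed by 0)
b4 stroke at J1  (J1 flow already set via bond 0)
b5 stroke at J1  (J1: bond 0 brought flow, rest push out)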